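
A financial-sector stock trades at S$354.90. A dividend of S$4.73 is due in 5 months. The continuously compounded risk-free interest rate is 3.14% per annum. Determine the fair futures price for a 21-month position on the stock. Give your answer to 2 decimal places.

S$370.02

PV(dividends) I = 4.73·e^(−0.0314·5/12)
I = 4.6685
F = (S − I)·e^(rT) = (354.90 − 4.6685) · e^(0.0314·21/12)
= 350.2315 · e^0.054950 = 350.2315 × 1.056488 = S$370.02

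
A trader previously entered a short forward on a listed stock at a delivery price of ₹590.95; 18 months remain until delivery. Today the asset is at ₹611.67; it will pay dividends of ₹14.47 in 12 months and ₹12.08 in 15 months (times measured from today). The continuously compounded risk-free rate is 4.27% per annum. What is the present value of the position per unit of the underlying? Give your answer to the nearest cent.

PV(remaining dividends) I = 14.47·e^(−0.0427·12/12) + 12.08·e^(−0.0427·15/12) = 25.3173
Current forward F = (S − I)·e^(rT) = (611.67 − 25.3173)·e^(0.0427·18/12) = 586.3527 × 1.066146 = 625.1376
Value (long) = (F − K)·e^(−rT) = (625.1376 − 590.95) × 0.937958 = 32.0665
Short position value = −(long value) = -₹32.07

-₹32.07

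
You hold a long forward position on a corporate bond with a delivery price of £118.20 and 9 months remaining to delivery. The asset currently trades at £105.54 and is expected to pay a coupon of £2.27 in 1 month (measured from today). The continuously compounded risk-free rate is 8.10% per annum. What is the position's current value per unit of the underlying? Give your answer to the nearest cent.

-£7.95

PV(remaining coupons) I = 2.27·e^(−0.0810·1/12) = 2.2547
Current forward F = (S − I)·e^(rT) = (105.54 − 2.2547)·e^(0.0810·9/12) = 103.2853 × 1.062633 = 109.7544
Value (long) = (F − K)·e^(−rT) = (109.7544 − 118.20) × 0.941058 = -7.9478
Value = -£7.95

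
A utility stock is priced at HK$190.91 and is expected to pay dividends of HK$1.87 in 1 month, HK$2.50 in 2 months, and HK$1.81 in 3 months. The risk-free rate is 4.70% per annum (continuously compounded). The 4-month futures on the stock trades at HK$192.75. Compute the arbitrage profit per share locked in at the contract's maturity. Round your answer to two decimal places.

PV(dividends) I = 1.87·e^(−0.0470·1/12) + 2.50·e^(−0.0470·2/12) + 1.81·e^(−0.0470·3/12) = 6.1320
Fair futures F* = (S − I)·e^(rT) = (190.91 − 6.1320)·e^0.015667 = 184.7780 × 1.015790 = 187.6956
Market HK$192.75 > fair 187.6956: forward overpriced → cash-and-carry (borrow at r, buy the stock and collect the dividends, short the forward).
Profit at T = |F_mkt − F*| = |192.75 − 187.6956| = HK$5.05 per share

HK$5.05 per share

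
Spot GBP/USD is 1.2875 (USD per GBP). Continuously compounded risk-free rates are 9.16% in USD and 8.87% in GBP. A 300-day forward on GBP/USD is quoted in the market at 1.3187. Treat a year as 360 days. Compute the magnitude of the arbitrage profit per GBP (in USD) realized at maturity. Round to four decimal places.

0.0281 per GBP (in USD)

Fair forward: F* = S·e^(carry·T), with carry = (r_USD − r_GBP) = 0.0916 − 0.0887 = 0.0029
F* = 1.2875 · e^(0.0029 × 300/360) = 1.2875 · e^0.002417 = 1.2875 × 1.002420 = 1.2906
Market 1.3187 > fair 1.2906: forward overpriced → cash-and-carry (buy spot, short the forward).
At maturity, profit = |F_mkt − F*| = |1.3187 − 1.2906| = 0.0281 per GBP (in USD)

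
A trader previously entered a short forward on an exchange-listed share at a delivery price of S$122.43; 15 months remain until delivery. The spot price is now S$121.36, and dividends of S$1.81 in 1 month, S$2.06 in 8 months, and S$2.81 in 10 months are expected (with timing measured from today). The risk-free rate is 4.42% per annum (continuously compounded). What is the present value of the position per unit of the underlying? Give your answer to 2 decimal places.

S$1.00

PV(remaining dividends) I = 1.81·e^(−0.0442·1/12) + 2.06·e^(−0.0442·8/12) + 2.81·e^(−0.0442·10/12) = 6.5119
Current forward F = (S − I)·e^(rT) = (121.36 − 6.5119)·e^(0.0442·15/12) = 114.8481 × 1.056805 = 121.3720
Value (long) = (F − K)·e^(−rT) = (121.3720 − 122.43) × 0.946249 = -1.0011
Short position value = −(long value) = S$1.00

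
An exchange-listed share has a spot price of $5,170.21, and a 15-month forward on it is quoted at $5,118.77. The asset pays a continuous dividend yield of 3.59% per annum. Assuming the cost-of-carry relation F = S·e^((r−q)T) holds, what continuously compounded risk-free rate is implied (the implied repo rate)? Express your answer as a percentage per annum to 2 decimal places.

2.79%

From F = S·e^((r−q)T): (r − q) = ln(F/S)/T
ln(5118.77/5170.21) = ln(0.990051) = -0.009999
(r − q) = -0.009999 / (15/12) = -0.007999
r = ln(F/S)/T + q = -0.007999 + 0.0359 = 0.027901
r = 2.79%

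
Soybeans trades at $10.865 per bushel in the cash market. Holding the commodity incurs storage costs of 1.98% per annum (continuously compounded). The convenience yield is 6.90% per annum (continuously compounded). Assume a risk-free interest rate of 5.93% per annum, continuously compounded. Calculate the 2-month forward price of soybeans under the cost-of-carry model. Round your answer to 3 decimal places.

$10.883 per bushel

Net carry = r + u − y = 0.0593 + 0.0198 − 0.0690 = 0.0101
F = S·e^((r+u−y)T) = 10.865 · e^(0.0101 × 2/12) = 10.865 · e^0.001683
= 10.865 × 1.001684 = $10.883 per bushel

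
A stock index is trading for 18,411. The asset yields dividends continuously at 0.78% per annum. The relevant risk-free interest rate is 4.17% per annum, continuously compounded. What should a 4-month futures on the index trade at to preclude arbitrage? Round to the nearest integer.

18,620

F = S·e^((r − q)T) = 18411 · e^((0.0417 − 0.0078) × 4/12)
= 18411 · e^0.011300 = 18411 × 1.011364
F = 18,620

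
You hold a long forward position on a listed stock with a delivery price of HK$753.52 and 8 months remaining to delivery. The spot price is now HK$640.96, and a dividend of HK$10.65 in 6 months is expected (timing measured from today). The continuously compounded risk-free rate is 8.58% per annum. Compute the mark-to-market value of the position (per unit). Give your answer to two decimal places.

PV(remaining dividends) I = 10.65·e^(−0.0858·6/12) = 10.2028
Current forward F = (S − I)·e^(rT) = (640.96 − 10.2028)·e^(0.0858·8/12) = 630.7572 × 1.058868 = 667.8886
Value (long) = (F − K)·e^(−rT) = (667.8886 − 753.52) × 0.944405 = -80.8707
Value = -HK$80.87

-HK$80.87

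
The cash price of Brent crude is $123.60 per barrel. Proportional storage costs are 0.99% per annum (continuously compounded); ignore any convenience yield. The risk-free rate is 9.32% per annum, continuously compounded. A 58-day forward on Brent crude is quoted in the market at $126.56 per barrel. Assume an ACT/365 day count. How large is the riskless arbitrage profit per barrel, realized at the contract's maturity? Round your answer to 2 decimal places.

Fair forward: F* = S·e^(carry·T), with carry = (r + u) = 0.0932 + 0.0099 = 0.1031
F* = 123.60 · e^(0.1031 × 58/365) = 123.60 · e^0.016383 = 123.60 × 1.016518 = $125.6416
Market $126.56 > fair $125.6416: forward overpriced → cash-and-carry (buy spot, short the forward).
At maturity, profit = |F_mkt − F*| = |126.56 − 125.6416| = $0.92 per barrel

$0.92 per barrel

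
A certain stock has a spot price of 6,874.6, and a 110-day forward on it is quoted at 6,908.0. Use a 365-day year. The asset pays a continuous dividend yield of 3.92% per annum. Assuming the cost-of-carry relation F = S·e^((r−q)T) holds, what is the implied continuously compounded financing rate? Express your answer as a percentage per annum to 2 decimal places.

5.53%

From F = S·e^((r−q)T): (r − q) = ln(F/S)/T
ln(6908.0/6874.6) = ln(1.004858) = 0.004846
(r − q) = 0.004846 / (110/365) = 0.016080
r = ln(F/S)/T + q = 0.016080 + 0.0392 = 0.055280
r = 5.53%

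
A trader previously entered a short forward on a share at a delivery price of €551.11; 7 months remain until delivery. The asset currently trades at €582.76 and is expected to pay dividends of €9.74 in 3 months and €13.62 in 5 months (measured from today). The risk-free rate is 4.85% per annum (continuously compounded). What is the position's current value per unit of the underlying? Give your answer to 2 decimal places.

PV(remaining dividends) I = 9.74·e^(−0.0485·3/12) + 13.62·e^(−0.0485·5/12) = 22.9701
Current forward F = (S − I)·e^(rT) = (582.76 − 22.9701)·e^(0.0485·7/12) = 559.7899 × 1.028696 = 575.8536
Value (long) = (F − K)·e^(−rT) = (575.8536 − 551.11) × 0.972105 = 24.0534
Short position value = −(long value) = -€24.05

-€24.05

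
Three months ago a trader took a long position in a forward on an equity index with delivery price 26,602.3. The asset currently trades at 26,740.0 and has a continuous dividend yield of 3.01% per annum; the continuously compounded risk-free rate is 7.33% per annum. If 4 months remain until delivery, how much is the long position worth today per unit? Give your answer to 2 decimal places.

512.86

Current fair forward for the remaining 4 months: F = S·e^((r − q)·T), (r − q) = 0.0733 − 0.0301 = 0.0432
F = 26740.0 · e^(0.0432 × 4/12) = 26740.0 × 1.01450418 = 27127.8418
Value of long forward = (F − K)·e^(−rT) = (27127.8418 − 26602.3) · e^(−0.0733·4/12)
= 525.5418 × 0.97586274 = 512.86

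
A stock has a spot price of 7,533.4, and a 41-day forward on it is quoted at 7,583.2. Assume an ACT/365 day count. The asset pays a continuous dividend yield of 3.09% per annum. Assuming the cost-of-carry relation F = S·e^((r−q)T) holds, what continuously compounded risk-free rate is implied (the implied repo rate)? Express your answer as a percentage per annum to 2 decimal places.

From F = S·e^((r−q)T): (r − q) = ln(F/S)/T
ln(7583.2/7533.4) = ln(1.006611) = 0.006589
(r − q) = 0.006589 / (41/365) = 0.058658
r = ln(F/S)/T + q = 0.058658 + 0.0309 = 0.089558
r = 8.96%

8.96%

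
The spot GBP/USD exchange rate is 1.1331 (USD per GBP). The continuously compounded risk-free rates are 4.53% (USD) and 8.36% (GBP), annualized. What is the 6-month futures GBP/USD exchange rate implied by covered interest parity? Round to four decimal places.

F = S·e^((r_USD − r_GBP)T) = 1.1331 · e^((0.0453 − 0.0836) × 6/12)
= 1.1331 · e^-0.019150 = 1.1331 × 0.981032
F = 1.1116 USD per GBP

1.1116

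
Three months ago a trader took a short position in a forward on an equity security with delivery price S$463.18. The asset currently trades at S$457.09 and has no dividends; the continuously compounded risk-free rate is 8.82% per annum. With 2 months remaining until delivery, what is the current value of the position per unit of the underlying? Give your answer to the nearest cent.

-S$0.67

Current fair forward for the remaining 2 months: F = S·e^(r·T), r = 0.0882
F = 457.09 · e^(0.0882 × 2/12) = 457.09 × 1.014809 = 463.8590
Value of long forward = (F − K)·e^(−rT) = (463.8590 − 463.18) · e^(−0.0882·2/12)
= 0.6790 × 0.985408 = 0.67
Short position value = −(long value) = -S$0.67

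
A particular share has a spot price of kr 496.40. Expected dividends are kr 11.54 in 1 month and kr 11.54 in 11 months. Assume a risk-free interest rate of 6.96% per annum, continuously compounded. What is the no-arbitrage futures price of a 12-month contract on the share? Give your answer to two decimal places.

PV(dividends) I = 11.54·e^(−0.0696·1/12) + 11.54·e^(−0.0696·11/12)
I = 11.4733 + 10.8267 = 22.3000
F = (S − I)·e^(rT) = (496.40 − 22.3000) · e^(0.0696·12/12)
= 474.1000 · e^0.069600 = 474.1000 × 1.072079 = kr 508.27

kr 508.27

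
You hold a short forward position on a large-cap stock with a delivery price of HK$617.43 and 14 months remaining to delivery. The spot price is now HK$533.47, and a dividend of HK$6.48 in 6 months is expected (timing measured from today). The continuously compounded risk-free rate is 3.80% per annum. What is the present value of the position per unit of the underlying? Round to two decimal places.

PV(remaining dividends) I = 6.48·e^(−0.0380·6/12) = 6.3580
Current forward F = (S − I)·e^(rT) = (533.47 − 6.3580)·e^(0.0380·14/12) = 527.1120 × 1.045331 = 551.0065
Value (long) = (F − K)·e^(−rT) = (551.0065 − 617.43) × 0.956635 = -63.5430
Short position value = −(long value) = HK$63.54

HK$63.54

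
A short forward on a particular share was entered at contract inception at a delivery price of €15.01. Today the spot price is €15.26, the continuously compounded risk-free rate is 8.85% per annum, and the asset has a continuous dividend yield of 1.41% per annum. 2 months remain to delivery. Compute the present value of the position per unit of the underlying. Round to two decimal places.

-€0.43

Current fair forward for the remaining 2 months: F = S·e^((r − q)·T), (r − q) = 0.0885 − 0.0141 = 0.0744
F = 15.26 · e^(0.0744 × 2/12) = 15.26 × 1.012477 = 15.4504
Value of long forward = (F − K)·e^(−rT) = (15.4504 − 15.01) · e^(−0.0885·2/12)
= 0.4404 × 0.985358 = 0.43
Short position value = −(long value) = -€0.43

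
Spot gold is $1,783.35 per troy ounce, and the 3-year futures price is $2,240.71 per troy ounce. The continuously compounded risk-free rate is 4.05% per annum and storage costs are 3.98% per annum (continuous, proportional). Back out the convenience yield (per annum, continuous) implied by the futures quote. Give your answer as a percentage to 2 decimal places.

F = S·e^((r+u−y)T) ⇒ (r+u−y) = ln(F/S)/T
ln(2240.71/1783.35) = 0.228299; /T ⇒ 0.076100
y = r + u − ln(F/S)/T = 0.0405 + 0.0398 − 0.076100 = 0.004200
y = 0.42%

0.42%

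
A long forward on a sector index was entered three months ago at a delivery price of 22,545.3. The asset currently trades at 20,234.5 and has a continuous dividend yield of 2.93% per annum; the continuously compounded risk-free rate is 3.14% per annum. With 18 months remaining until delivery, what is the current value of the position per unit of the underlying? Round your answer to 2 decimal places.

Current fair forward for the remaining 18 months: F = S·e^((r − q)·T), (r − q) = 0.0314 − 0.0293 = 0.0021
F = 20234.5 · e^(0.0021 × 18/12) = 20234.5 × 1.00315497 = 20298.3392
Value of long forward = (F − K)·e^(−rT) = (20298.3392 − 22545.3) · e^(−0.0314·18/12)
= -2246.9608 × 0.95399199 = -2143.58

-2143.58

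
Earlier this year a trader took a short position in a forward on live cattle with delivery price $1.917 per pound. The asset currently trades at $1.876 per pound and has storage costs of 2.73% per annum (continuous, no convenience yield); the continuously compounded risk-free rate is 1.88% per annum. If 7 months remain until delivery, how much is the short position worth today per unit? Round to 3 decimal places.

Current fair forward for the remaining 7 months: F = S·e^((r + u)·T), (r + u) = 0.0188 + 0.0273 = 0.0461
F = 1.876 · e^(0.0461 × 7/12) = 1.876 × 1.027257 = 1.9271
Value of long forward = (F − K)·e^(−rT) = (1.9271 − 1.917) · e^(−0.0188·7/12)
= 0.0101 × 0.989093 = 0.010
Short position value = −(long value) = -$0.010

-$0.010 per pound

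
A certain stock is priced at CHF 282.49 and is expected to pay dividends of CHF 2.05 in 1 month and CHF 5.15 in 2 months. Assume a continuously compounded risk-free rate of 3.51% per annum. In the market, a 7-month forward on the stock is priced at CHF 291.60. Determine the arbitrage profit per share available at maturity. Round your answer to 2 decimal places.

CHF 10.58 per share

PV(dividends) I = 2.05·e^(−0.0351·1/12) + 5.15·e^(−0.0351·2/12) = 7.1640
Fair forward F* = (S − I)·e^(rT) = (282.49 − 7.1640)·e^0.020475 = 275.3260 × 1.020686 = 281.0214
Market CHF 291.60 > fair 281.0214: forward overpriced → cash-and-carry (borrow at r, buy the stock and collect the dividends, short the forward).
Profit at T = |F_mkt − F*| = |291.60 − 281.0214| = CHF 10.58 per share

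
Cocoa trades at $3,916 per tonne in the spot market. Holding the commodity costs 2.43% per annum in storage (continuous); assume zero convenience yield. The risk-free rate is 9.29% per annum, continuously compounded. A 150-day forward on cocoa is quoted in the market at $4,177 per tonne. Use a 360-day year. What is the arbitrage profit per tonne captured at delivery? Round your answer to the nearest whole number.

Fair forward: F* = S·e^(carry·T), with carry = (r + u) = 0.0929 + 0.0243 = 0.1172
F* = 3916 · e^(0.1172 × 150/360) = 3916 · e^0.048833 = 3916 × 1.050045 = $4111.9762
Market $4177 > fair $4111.9762: forward overpriced → cash-and-carry (buy spot, short the forward).
At maturity, profit = |F_mkt − F*| = |4177 − 4111.9762| = $65 per tonne

$65 per tonne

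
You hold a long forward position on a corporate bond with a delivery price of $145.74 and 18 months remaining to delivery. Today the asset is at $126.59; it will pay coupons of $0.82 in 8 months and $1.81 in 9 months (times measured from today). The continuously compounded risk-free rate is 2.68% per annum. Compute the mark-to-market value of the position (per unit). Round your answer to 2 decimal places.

PV(remaining coupons) I = 0.82·e^(−0.0268·8/12) + 1.81·e^(−0.0268·9/12) = 2.5795
Current forward F = (S − I)·e^(rT) = (126.59 − 2.5795)·e^(0.0268·18/12) = 124.0105 × 1.041019 = 129.0973
Value (long) = (F − K)·e^(−rT) = (129.0973 − 145.74) × 0.960597 = -15.9869
Value = -$15.99

-$15.99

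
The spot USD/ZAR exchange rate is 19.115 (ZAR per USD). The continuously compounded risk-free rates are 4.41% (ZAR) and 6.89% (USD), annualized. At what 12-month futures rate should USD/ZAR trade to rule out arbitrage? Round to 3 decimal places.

18.647

F = S·e^((r_ZAR − r_USD)T) = 19.115 · e^((0.0441 − 0.0689) × 12/12)
= 19.115 · e^-0.024800 = 19.115 × 0.975505
F = 18.647 ZAR per USD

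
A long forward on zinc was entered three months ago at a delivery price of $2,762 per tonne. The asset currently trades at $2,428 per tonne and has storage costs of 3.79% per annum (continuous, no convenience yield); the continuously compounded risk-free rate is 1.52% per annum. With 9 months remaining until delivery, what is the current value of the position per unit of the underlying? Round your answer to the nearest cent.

-$232.69 per tonne

Current fair forward for the remaining 9 months: F = S·e^((r + u)·T), (r + u) = 0.0152 + 0.0379 = 0.0531
F = 2428 · e^(0.0531 × 9/12) = 2428 × 1.04062865 = 2526.6464
Value of long forward = (F − K)·e^(−rT) = (2526.6464 − 2762) · e^(−0.0152·9/12)
= -235.3536 × 0.98866473 = -232.69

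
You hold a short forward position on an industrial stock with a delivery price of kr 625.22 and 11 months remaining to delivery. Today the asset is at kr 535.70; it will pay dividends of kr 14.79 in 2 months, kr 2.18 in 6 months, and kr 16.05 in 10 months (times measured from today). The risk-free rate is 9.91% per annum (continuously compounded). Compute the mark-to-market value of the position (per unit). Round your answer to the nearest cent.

kr 66.63

PV(remaining dividends) I = 14.79·e^(−0.0991·2/12) + 2.18·e^(−0.0991·6/12) + 16.05·e^(−0.0991·10/12) = 31.4001
Current forward F = (S − I)·e^(rT) = (535.70 − 31.4001)·e^(0.0991·11/12) = 504.2999 × 1.095096 = 552.2568
Value (long) = (F − K)·e^(−rT) = (552.2568 − 625.22) × 0.913162 = -66.6272
Short position value = −(long value) = kr 66.63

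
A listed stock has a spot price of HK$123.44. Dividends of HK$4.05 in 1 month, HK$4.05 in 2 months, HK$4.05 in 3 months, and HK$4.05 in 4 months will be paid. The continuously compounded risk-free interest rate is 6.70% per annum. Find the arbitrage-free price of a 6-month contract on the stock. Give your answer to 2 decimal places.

HK$111.13

PV(dividends) I = 4.05·e^(−0.0670·1/12) + 4.05·e^(−0.0670·2/12) + 4.05·e^(−0.0670·3/12) + 4.05·e^(−0.0670·4/12)
I = 4.0275 + 4.0050 + 3.9827 + 3.9606 = 15.9758
F = (S − I)·e^(rT) = (123.44 − 15.9758) · e^(0.0670·6/12)
= 107.4642 · e^0.033500 = 107.4642 × 1.034067 = HK$111.13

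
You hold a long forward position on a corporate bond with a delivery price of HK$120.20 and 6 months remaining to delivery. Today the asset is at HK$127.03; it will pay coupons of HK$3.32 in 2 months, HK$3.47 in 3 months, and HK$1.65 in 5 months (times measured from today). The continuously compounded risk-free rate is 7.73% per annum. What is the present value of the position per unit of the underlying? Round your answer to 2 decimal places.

PV(remaining coupons) I = 3.32·e^(−0.0773·2/12) + 3.47·e^(−0.0773·3/12) + 1.65·e^(−0.0773·5/12) = 8.2788
Current forward F = (S − I)·e^(rT) = (127.03 − 8.2788)·e^(0.0773·6/12) = 118.7512 × 1.039407 = 123.4308
Value (long) = (F − K)·e^(−rT) = (123.4308 − 120.20) × 0.962087 = 3.1083
Value = HK$3.11

HK$3.11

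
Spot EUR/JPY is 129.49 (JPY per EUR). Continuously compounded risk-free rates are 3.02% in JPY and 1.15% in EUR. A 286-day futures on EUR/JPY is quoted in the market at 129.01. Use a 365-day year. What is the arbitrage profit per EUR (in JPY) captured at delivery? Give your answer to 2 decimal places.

Fair futures: F* = S·e^(carry·T), with carry = (r_JPY − r_EUR) = 0.0302 − 0.0115 = 0.0187
F* = 129.49 · e^(0.0187 × 286/365) = 129.49 · e^0.014653 = 129.49 × 1.014761 = 131.4014
Market 129.01 < fair 131.4014: forward underpriced → reverse cash-and-carry (short spot, go long the forward).
At maturity, profit = |F_mkt − F*| = |129.01 − 131.4014| = 2.39 per EUR (in JPY)

2.39 per EUR (in JPY)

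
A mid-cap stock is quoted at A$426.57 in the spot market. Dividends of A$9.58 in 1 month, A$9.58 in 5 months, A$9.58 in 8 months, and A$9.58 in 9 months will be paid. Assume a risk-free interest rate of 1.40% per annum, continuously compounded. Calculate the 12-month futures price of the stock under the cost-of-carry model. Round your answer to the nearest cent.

A$393.98

PV(dividends) I = 9.58·e^(−0.0140·1/12) + 9.58·e^(−0.0140·5/12) + 9.58·e^(−0.0140·8/12) + 9.58·e^(−0.0140·9/12)
I = 9.5688 + 9.5243 + 9.4910 + 9.4799 = 38.0640
F = (S − I)·e^(rT) = (426.57 − 38.0640) · e^(0.0140·12/12)
= 388.5060 · e^0.014000 = 388.5060 × 1.014098 = A$393.98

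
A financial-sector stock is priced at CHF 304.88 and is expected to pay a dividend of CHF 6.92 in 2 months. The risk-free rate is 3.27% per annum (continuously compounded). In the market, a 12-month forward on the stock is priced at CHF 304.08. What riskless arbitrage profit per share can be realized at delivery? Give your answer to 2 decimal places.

CHF 3.82 per share

PV(dividends) I = 6.92·e^(−0.0327·2/12) = 6.8824
Fair forward F* = (S − I)·e^(rT) = (304.88 − 6.8824)·e^0.032700 = 297.9976 × 1.033241 = 307.9033
Market CHF 304.08 < fair 307.9033: forward underpriced → reverse cash-and-carry (short the stock, invest proceeds at r, pay the dividends, go long the forward).
Profit at T = |F_mkt − F*| = |304.08 − 307.9033| = CHF 3.82 per share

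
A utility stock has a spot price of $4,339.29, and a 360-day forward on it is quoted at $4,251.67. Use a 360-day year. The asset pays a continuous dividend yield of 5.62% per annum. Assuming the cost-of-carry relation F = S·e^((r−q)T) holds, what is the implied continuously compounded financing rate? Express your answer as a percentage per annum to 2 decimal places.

3.58%

From F = S·e^((r−q)T): (r − q) = ln(F/S)/T
ln(4251.67/4339.29) = ln(0.979808) = -0.020399
(r − q) = -0.020399 / (360/360) = -0.020399
r = ln(F/S)/T + q = -0.020399 + 0.0562 = 0.035801
r = 3.58%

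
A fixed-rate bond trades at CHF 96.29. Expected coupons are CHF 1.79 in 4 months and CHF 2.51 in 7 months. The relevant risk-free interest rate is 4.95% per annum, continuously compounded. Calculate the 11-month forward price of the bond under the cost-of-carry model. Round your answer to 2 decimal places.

PV(coupons) I = 1.79·e^(−0.0495·4/12) + 2.51·e^(−0.0495·7/12)
I = 1.7607 + 2.4386 = 4.1993
F = (S − I)·e^(rT) = (96.29 − 4.1993) · e^(0.0495·11/12)
= 92.0907 · e^0.045375 = 92.0907 × 1.046420 = CHF 96.37

CHF 96.37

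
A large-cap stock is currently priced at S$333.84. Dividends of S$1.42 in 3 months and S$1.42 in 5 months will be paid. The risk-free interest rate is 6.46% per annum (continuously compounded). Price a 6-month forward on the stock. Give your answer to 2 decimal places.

PV(dividends) I = 1.42·e^(−0.0646·3/12) + 1.42·e^(−0.0646·5/12)
I = 1.3973 + 1.3823 = 2.7796
F = (S − I)·e^(rT) = (333.84 − 2.7796) · e^(0.0646·6/12)
= 331.0604 · e^0.032300 = 331.0604 × 1.032827 = S$341.93

S$341.93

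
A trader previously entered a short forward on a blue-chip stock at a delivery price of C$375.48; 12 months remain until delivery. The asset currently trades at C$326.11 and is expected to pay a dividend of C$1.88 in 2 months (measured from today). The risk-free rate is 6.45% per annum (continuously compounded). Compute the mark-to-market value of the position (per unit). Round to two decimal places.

PV(remaining dividends) I = 1.88·e^(−0.0645·2/12) = 1.8599
Current forward F = (S − I)·e^(rT) = (326.11 − 1.8599)·e^(0.0645·12/12) = 324.2501 × 1.066626 = 345.8536
Value (long) = (F − K)·e^(−rT) = (345.8536 − 375.48) × 0.937536 = -27.7758
Short position value = −(long value) = C$27.78

C$27.78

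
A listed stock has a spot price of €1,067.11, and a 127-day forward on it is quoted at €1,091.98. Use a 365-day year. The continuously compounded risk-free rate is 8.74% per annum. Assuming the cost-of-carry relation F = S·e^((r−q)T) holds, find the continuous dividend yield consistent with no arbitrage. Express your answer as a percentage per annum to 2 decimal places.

From F = S·e^((r−q)T): (r − q) = ln(F/S)/T
ln(1091.98/1067.11) = ln(1.023306) = 0.023039
(r − q) = 0.023039 / (127/365) = 0.066214
q = r − ln(F/S)/T = 0.0874 − 0.066214 = 0.021186
q = 2.12%

2.12%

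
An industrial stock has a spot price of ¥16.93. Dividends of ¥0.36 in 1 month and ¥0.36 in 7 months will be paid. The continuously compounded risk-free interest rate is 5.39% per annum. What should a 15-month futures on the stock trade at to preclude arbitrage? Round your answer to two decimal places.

PV(dividends) I = 0.36·e^(−0.0539·1/12) + 0.36·e^(−0.0539·7/12)
I = 0.3584 + 0.3489 = 0.7073
F = (S − I)·e^(rT) = (16.93 − 0.7073) · e^(0.0539·15/12)
= 16.2227 · e^0.067375 = 16.2227 × 1.069697 = ¥17.35

¥17.35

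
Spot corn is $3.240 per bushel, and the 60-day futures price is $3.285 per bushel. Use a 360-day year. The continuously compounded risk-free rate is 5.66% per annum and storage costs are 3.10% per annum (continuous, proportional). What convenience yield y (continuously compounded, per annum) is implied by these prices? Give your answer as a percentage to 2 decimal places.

F = S·e^((r+u−y)T) ⇒ (r+u−y) = ln(F/S)/T
ln(3.285/3.240) = 0.013793; /T ⇒ 0.082758
y = r + u − ln(F/S)/T = 0.0566 + 0.0310 − 0.082758 = 0.004842
y = 0.48%

0.48%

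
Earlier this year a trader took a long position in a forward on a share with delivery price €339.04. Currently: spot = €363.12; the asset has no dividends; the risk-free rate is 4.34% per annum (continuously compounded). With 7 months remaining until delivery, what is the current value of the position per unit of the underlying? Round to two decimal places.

Current fair forward for the remaining 7 months: F = S·e^(r·T), r = 0.0434
F = 363.12 · e^(0.0434 × 7/12) = 363.12 × 1.025640 = 372.4304
Value of long forward = (F − K)·e^(−rT) = (372.4304 − 339.04) · e^(−0.0434·7/12)
= 33.3904 × 0.975001 = 32.56

€32.56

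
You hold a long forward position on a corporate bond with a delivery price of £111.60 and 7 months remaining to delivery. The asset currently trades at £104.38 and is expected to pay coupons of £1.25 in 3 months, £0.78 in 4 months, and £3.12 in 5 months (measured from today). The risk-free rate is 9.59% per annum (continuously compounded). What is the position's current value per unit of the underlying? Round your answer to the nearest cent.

PV(remaining coupons) I = 1.25·e^(−0.0959·3/12) + 0.78·e^(−0.0959·4/12) + 3.12·e^(−0.0959·5/12) = 4.9736
Current forward F = (S − I)·e^(rT) = (104.38 − 4.9736)·e^(0.0959·7/12) = 99.4064 × 1.057536 = 105.1258
Value (long) = (F − K)·e^(−rT) = (105.1258 − 111.60) × 0.945594 = -6.1220
Value = -£6.12

-£6.12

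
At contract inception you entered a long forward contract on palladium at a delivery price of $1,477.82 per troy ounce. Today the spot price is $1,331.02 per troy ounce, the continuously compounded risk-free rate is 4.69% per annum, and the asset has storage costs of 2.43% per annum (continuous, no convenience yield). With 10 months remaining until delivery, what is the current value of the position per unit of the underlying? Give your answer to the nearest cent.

Current fair forward for the remaining 10 months: F = S·e^((r + u)·T), (r + u) = 0.0469 + 0.0243 = 0.0712
F = 1331.02 · e^(0.0712 × 10/12) = 1331.02 × 1.06112889 = 1412.3838
Value of long forward = (F − K)·e^(−rT) = (1412.3838 − 1477.82) · e^(−0.0469·10/12)
= -65.4362 × 0.96167057 = -62.93

-$62.93 per troy ounce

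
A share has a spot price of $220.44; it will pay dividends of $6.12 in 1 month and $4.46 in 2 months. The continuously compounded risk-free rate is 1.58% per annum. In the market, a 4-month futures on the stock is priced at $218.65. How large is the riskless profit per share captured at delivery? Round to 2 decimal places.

PV(dividends) I = 6.12·e^(−0.0158·1/12) + 4.46·e^(−0.0158·2/12) = 10.5602
Fair futures F* = (S − I)·e^(rT) = (220.44 − 10.5602)·e^0.005267 = 209.8798 × 1.005281 = 210.9882
Market $218.65 > fair 210.9882: forward overpriced → cash-and-carry (borrow at r, buy the stock and collect the dividends, short the forward).
Profit at T = |F_mkt − F*| = |218.65 − 210.9882| = $7.66 per share

$7.66 per share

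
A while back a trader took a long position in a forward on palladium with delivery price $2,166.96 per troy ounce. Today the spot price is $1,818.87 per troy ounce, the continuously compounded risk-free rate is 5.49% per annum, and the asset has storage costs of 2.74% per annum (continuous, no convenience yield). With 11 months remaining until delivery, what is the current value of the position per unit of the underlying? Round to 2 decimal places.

Current fair forward for the remaining 11 months: F = S·e^((r + u)·T), (r + u) = 0.0549 + 0.0274 = 0.0823
F = 1818.87 · e^(0.0823 × 11/12) = 1818.87 × 1.07836032 = 1961.3972
Value of long forward = (F − K)·e^(−rT) = (1961.3972 − 2166.96) · e^(−0.0549·11/12)
= -205.5628 × 0.95092033 = -195.47

-$195.47 per troy ounce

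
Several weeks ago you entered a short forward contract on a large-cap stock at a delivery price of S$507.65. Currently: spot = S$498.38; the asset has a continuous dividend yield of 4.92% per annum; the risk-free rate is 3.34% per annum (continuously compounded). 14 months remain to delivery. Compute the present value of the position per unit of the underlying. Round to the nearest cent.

Current fair forward for the remaining 14 months: F = S·e^((r − q)·T), (r − q) = 0.0334 − 0.0492 = -0.0158
F = 498.38 · e^(-0.0158 × 14/12) = 498.38 × 0.981736 = 489.2776
Value of long forward = (F − K)·e^(−rT) = (489.2776 − 507.65) · e^(−0.0334·14/12)
= -18.3724 × 0.961783 = -17.67
Short position value = −(long value) = S$17.67

S$17.67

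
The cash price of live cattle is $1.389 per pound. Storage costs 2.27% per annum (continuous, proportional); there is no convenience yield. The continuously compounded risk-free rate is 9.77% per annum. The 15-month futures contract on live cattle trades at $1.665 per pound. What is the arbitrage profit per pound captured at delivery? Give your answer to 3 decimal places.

$0.050 per pound

Fair futures: F* = S·e^(carry·T), with carry = (r + u) = 0.0977 + 0.0227 = 0.1204
F* = 1.389 · e^(0.1204 × 15/12) = 1.389 · e^0.150500 = 1.389 × 1.162415 = $1.6146
Market $1.665 > fair $1.6146: forward overpriced → cash-and-carry (buy spot, short the forward).
At maturity, profit = |F_mkt − F*| = |1.665 − 1.6146| = $0.050 per pound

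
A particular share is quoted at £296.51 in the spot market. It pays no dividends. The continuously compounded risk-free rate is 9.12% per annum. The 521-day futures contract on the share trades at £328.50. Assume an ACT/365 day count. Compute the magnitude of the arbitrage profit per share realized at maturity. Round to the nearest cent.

£9.23 per share

Fair futures: F* = S·e^(carry·T), with carry = r = 0.0912
F* = 296.51 · e^(0.0912 × 521/365) = 296.51 · e^0.130179 = 296.51 × 1.139032 = £337.7344
Market £328.50 < fair £337.7344: forward underpriced → reverse cash-and-carry (short spot, go long the forward).
At maturity, profit = |F_mkt − F*| = |328.50 − 337.7344| = £9.23 per share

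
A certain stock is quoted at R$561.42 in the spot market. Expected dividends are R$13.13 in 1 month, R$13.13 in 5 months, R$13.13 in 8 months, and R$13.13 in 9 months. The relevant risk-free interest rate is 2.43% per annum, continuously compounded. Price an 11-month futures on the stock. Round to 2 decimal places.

PV(dividends) I = 13.13·e^(−0.0243·1/12) + 13.13·e^(−0.0243·5/12) + 13.13·e^(−0.0243·8/12) + 13.13·e^(−0.0243·9/12)
I = 13.1034 + 12.9977 + 12.9190 + 12.8929 = 51.9130
F = (S − I)·e^(rT) = (561.42 − 51.9130) · e^(0.0243·11/12)
= 509.5070 · e^0.022275 = 509.5070 × 1.022525 = R$520.98

R$520.98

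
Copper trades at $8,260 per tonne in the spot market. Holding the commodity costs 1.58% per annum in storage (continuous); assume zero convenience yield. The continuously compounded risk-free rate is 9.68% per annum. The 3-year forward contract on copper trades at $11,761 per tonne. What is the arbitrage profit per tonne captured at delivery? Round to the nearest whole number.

$182 per tonne

Fair forward: F* = S·e^(carry·T), with carry = (r + u) = 0.0968 + 0.0158 = 0.1126
F* = 8260 · e^(0.1126 × 3) = 8260 · e^0.337800 = 8260 × 1.401860 = $11579.3636
Market $11761 > fair $11579.3636: forward overpriced → cash-and-carry (buy spot, short the forward).
At maturity, profit = |F_mkt − F*| = |11761 − 11579.3636| = $182 per tonne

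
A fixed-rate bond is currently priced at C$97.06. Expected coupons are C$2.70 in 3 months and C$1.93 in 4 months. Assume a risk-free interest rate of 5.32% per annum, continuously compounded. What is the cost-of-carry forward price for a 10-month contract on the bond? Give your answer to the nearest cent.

C$96.69

PV(coupons) I = 2.70·e^(−0.0532·3/12) + 1.93·e^(−0.0532·4/12)
I = 2.6643 + 1.8961 = 4.5604
F = (S − I)·e^(rT) = (97.06 − 4.5604) · e^(0.0532·10/12)
= 92.4996 · e^0.044333 = 92.4996 × 1.045330 = C$96.69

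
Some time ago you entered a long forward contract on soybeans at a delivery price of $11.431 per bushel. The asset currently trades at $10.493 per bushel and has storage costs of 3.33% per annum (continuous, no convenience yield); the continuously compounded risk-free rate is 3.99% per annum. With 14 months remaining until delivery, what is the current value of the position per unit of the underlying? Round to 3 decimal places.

-$0.002 per bushel

Current fair forward for the remaining 14 months: F = S·e^((r + u)·T), (r + u) = 0.0399 + 0.0333 = 0.0732
F = 10.493 · e^(0.0732 × 14/12) = 10.493 × 1.089153 = 11.4285
Value of long forward = (F − K)·e^(−rT) = (11.4285 − 11.431) · e^(−0.0399·14/12)
= -0.0025 × 0.954517 = -0.002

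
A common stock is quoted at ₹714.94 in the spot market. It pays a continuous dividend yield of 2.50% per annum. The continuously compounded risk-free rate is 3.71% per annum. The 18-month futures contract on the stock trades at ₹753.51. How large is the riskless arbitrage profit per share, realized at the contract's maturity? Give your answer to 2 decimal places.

₹25.48 per share

Fair futures: F* = S·e^(carry·T), with carry = (r − q) = 0.0371 − 0.0250 = 0.0121
F* = 714.94 · e^(0.0121 × 18/12) = 714.94 · e^0.018150 = 714.94 × 1.018316 = ₹728.0348
Market ₹753.51 > fair ₹728.0348: forward overpriced → cash-and-carry (buy spot, short the forward).
At maturity, profit = |F_mkt − F*| = |753.51 − 728.0348| = ₹25.48 per share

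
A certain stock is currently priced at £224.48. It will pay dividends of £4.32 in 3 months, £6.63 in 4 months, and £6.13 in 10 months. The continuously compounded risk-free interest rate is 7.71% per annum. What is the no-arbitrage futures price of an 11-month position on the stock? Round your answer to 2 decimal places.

£223.27

PV(dividends) I = 4.32·e^(−0.0771·3/12) + 6.63·e^(−0.0771·4/12) + 6.13·e^(−0.0771·10/12)
I = 4.2375 + 6.4618 + 5.7485 = 16.4478
F = (S − I)·e^(rT) = (224.48 − 16.4478) · e^(0.0771·11/12)
= 208.0322 · e^0.070675 = 208.0322 × 1.073232 = £223.27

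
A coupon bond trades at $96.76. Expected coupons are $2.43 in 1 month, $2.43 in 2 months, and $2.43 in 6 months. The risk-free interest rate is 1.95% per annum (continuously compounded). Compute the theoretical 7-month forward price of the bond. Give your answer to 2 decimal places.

$90.53

PV(coupons) I = 2.43·e^(−0.0195·1/12) + 2.43·e^(−0.0195·2/12) + 2.43·e^(−0.0195·6/12)
I = 2.4261 + 2.4221 + 2.4064 = 7.2546
F = (S − I)·e^(rT) = (96.76 − 7.2546) · e^(0.0195·7/12)
= 89.5054 · e^0.011375 = 89.5054 × 1.011440 = $90.53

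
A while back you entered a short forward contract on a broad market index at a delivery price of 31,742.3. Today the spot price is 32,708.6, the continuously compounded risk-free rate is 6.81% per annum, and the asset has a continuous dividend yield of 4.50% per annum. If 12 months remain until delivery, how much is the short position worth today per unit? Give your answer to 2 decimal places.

-1616.73

Current fair forward for the remaining 12 months: F = S·e^((r − q)·T), (r − q) = 0.0681 − 0.0450 = 0.0231
F = 32708.6 · e^(0.0231 × 12/12) = 32708.6 × 1.02336887 = 33472.9630
Value of long forward = (F − K)·e^(−rT) = (33472.9630 − 31742.3) · e^(−0.0681·12/12)
= 1730.6630 × 0.93416705 = 1616.73
Short position value = −(long value) = -1616.73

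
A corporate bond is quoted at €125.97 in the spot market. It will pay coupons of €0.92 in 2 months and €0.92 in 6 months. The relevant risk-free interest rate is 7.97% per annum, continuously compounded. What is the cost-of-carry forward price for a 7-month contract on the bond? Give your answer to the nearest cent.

€130.09

PV(coupons) I = 0.92·e^(−0.0797·2/12) + 0.92·e^(−0.0797·6/12)
I = 0.9079 + 0.8841 = 1.7920
F = (S − I)·e^(rT) = (125.97 − 1.7920) · e^(0.0797·7/12)
= 124.1780 · e^0.046492 = 124.1780 × 1.047590 = €130.09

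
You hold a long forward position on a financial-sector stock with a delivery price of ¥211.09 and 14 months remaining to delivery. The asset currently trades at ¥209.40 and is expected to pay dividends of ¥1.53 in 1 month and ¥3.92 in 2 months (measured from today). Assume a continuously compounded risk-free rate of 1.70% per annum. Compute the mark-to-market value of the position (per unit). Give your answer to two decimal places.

-¥2.98

PV(remaining dividends) I = 1.53·e^(−0.0170·1/12) + 3.92·e^(−0.0170·2/12) = 5.4367
Current forward F = (S − I)·e^(rT) = (209.40 − 5.4367)·e^(0.0170·14/12) = 203.9633 × 1.020031 = 208.0489
Value (long) = (F − K)·e^(−rT) = (208.0489 − 211.09) × 0.980362 = -2.9814
Value = -¥2.98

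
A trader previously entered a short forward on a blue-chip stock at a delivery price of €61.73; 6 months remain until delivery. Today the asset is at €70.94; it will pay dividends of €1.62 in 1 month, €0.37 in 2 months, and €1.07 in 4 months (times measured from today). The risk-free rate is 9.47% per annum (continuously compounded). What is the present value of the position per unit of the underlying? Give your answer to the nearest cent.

-€9.06

PV(remaining dividends) I = 1.62·e^(−0.0947·1/12) + 0.37·e^(−0.0947·2/12) + 1.07·e^(−0.0947·4/12) = 3.0082
Current forward F = (S − I)·e^(rT) = (70.94 − 3.0082)·e^(0.0947·6/12) = 67.9318 × 1.048489 = 71.2257
Value (long) = (F − K)·e^(−rT) = (71.2257 − 61.73) × 0.953754 = 9.0566
Short position value = −(long value) = -€9.06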